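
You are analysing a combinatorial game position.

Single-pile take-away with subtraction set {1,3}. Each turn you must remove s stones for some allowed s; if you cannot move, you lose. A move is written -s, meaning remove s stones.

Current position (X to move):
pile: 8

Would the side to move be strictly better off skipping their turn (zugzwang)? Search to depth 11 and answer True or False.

zugzwang(8, X) = True

[8] X move#1: -1:-1/7*, -3:-1/5
[7] O move#2: -1:+1/6*, -3:+1/4
[6] X move#3: -1:-1/5*, -3:-1/3
[5] O move#4: -1:+1/4*, -3:+1/2
[4] X move#5: -1:-1/3*, -3:-1/1
[3] O move#6: -1:+1/2*, -3:+1/0
[2] X move#7: -1:-1/1*
[1] O move#8: -1:+1/0*
[0] end (terminal -1, X#9); searched 8 to 11
suppose X passes — search the same position with O to move:
pass> [8] O move#1: -1:-1/7*, -3:-1/5
pass> [7] X move#2: -1:+1/6*, -3:+1/4
pass> [6] O move#3: -1:-1/5*, -3:-1/3
pass> [5] X move#4: -1:+1/4*, -3:+1/2
pass> [4] O move#5: -1:-1/3*, -3:-1/1
pass> [3] X move#6: -1:+1/2*, -3:+1/0
pass> [2] O move#7: -1:-1/1*
pass> [1] X move#8: -1:+1/0*
pass> [0] end (terminal -1, O#9); searched 8 to 11
for X: play -1, pass +1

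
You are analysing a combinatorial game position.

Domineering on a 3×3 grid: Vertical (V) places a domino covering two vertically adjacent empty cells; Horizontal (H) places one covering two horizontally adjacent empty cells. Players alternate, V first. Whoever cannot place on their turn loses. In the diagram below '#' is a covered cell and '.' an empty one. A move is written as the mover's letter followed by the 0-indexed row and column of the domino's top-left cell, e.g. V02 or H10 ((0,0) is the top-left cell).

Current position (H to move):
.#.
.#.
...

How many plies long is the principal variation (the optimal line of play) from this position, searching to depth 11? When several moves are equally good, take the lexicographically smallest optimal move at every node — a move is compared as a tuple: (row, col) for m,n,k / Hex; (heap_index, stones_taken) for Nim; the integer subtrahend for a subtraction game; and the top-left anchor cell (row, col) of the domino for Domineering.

ply 1, H at .#./.#./... | H20=-1→.#./.#./##.*; H21=-1→.#./.#./.##
ply 2, V at .#./.#./##. | V00=+1→##./##./##.*; V02=+1→.##/.##/##.; V12=+1→.#./.##/###
ply 3: ##./##./##. is terminal -1 (H); from .#./.#./... depth 11

PV length from [.#./.#./...]: 2 plies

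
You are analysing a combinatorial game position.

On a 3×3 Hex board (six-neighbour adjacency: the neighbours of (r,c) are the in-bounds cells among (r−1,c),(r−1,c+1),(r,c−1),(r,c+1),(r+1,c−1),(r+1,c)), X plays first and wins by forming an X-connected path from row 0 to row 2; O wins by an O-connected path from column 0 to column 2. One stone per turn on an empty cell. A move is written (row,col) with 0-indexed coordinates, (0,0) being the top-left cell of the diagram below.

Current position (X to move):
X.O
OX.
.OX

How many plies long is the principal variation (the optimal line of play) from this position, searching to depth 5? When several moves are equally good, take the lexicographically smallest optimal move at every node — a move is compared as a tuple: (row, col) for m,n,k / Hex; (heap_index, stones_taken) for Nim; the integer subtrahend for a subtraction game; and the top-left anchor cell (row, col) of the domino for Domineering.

p1 X@[X.O/OX./.OX]: (0,1)[XXO/OX./.OX]+1* (1,2)[X.O/OXX/.OX]-1 (2,0)[X.O/OX./XOX]-1
p2 O@[XXO/OX./.OX]: (1,2)[XXO/OXO/.OX]-1* (2,0)[XXO/OX./OOX]-1
p3 X@[XXO/OXO/.OX]: (2,0)[XXO/OXO/XOX]+1*
p4 O@[XXO/OXO/XOX] terminal -1; root [X.O/OX./.OX] d5

PV length from [X.O/OX./.OX]: 3 plies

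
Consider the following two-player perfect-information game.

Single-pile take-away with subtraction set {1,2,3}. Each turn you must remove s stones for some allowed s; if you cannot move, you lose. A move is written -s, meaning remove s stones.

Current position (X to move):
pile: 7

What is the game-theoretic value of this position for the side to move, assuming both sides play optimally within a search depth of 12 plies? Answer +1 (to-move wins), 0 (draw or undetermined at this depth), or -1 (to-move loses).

value(7, X) = +1

p1 X@[7]: -1[6]-1 -2[5]-1 -3[4]+1*
p2 O@[4]: -1[3]-1* -2[2]-1 -3[1]-1
p3 X@[3]: -1[2]-1 -2[1]-1 -3[0]+1*
p4 O@[0] terminal -1; root [7] d12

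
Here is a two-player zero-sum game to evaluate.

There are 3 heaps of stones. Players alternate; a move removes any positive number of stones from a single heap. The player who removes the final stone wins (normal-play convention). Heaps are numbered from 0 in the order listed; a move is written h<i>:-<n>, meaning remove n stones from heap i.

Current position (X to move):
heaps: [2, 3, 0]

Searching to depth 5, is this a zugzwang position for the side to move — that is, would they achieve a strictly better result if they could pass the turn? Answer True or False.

ply 1, X at (2,3,0) | h0:-1=-1→(1,3,0); h0:-2=-1→(0,3,0); h1:-1=+1→(2,2,0)*; h1:-2=-1→(2,1,0); h1:-3=-1→(2,0,0)
ply 2, O at (2,2,0) | h0:-1=-1→(1,2,0)*; h0:-2=-1→(0,2,0); h1:-1=-1→(2,1,0); h1:-2=-1→(2,0,0)
ply 3, X at (1,2,0) | h0:-1=-1→(0,2,0); h1:-1=+1→(1,1,0)*; h1:-2=-1→(1,0,0)
ply 4, O at (1,1,0) | h0:-1=-1→(0,1,0)*; h1:-1=-1→(1,0,0)
ply 5, X at (0,1,0) | h1:-1=+1→(0,0,0)*
ply 6: (0,0,0) is terminal -1 (O); from (2,3,0) depth 5
suppose X passes — search the same position with O to move:
pass> ply 1, O at (2,3,0) | h0:-1=-1→(1,3,0); h0:-2=-1→(0,3,0); h1:-1=+1→(2,2,0)*; h1:-2=-1→(2,1,0); h1:-3=-1→(2,0,0)
pass> ply 2, X at (2,2,0) | h0:-1=-1→(1,2,0)*; h0:-2=-1→(0,2,0); h1:-1=-1→(2,1,0); h1:-2=-1→(2,0,0)
pass> ply 3, O at (1,2,0) | h0:-1=-1→(0,2,0); h1:-1=+1→(1,1,0)*; h1:-2=-1→(1,0,0)
pass> ply 4, X at (1,1,0) | h0:-1=-1→(0,1,0)*; h1:-1=-1→(1,0,0)
pass> ply 5, O at (0,1,0) | h1:-1=+1→(0,0,0)*
pass> ply 6: (0,0,0) is terminal -1 (X); from (2,3,0) depth 5
for X: play +1, pass -1

zugzwang((2,3,0), X) = False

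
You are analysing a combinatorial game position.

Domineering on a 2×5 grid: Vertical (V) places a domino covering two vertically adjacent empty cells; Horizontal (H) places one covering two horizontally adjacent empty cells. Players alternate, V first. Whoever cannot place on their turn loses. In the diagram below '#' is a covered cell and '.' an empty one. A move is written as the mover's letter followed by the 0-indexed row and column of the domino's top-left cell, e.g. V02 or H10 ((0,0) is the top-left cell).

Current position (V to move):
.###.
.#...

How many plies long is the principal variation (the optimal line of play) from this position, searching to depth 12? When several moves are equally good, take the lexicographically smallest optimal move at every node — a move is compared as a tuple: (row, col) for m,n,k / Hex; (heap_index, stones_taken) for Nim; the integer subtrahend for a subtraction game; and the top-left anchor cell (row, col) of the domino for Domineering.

PV length from [.###./.#...]: 3 plies

[.###./.#...] V move#1: V00:-1/####./##..., V04:+1/.####/.#..#*
[.####/.#..#] H move#2: H12:-1/.####/.####*
[.####/.####] V move#3: V00:+1/#####/#####*
[#####/#####] end (terminal -1, H#4); searched .###./.#... to 12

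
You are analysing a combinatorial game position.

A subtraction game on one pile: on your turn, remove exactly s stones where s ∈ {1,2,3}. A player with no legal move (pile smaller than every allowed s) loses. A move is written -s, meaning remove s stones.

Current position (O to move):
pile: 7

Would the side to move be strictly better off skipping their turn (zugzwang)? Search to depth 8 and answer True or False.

zugzwang(7, O) = False

ply 1, O at 7 | -1=-1→6; -2=-1→5; -3=+1→4*
ply 2, X at 4 | -1=-1→3*; -2=-1→2; -3=-1→1
ply 3, O at 3 | -1=-1→2; -2=-1→1; -3=+1→0*
ply 4: 0 is terminal -1 (X); from 7 depth 8
if O skipped the turn, X would face:
~ ply 1, X at 7 | -1=-1→6; -2=-1→5; -3=+1→4*
~ ply 2, O at 4 | -1=-1→3*; -2=-1→2; -3=-1→1
~ ply 3, X at 3 | -1=-1→2; -2=-1→1; -3=+1→0*
~ ply 4: 0 is terminal -1 (O); from 7 depth 8
compare (O): move=+1 vs pass=-1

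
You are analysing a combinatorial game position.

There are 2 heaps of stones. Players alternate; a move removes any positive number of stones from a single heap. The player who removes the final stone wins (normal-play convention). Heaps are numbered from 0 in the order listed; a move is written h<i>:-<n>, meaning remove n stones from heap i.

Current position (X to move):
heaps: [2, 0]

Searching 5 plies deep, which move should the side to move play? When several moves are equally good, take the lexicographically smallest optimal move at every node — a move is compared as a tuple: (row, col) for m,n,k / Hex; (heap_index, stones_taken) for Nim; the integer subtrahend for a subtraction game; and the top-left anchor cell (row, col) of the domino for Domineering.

X's best at [(2,0)]: h0:-2

ply 1, X at (2,0) | h0:-1=-1→(1,0); h0:-2=+1→(0,0)*
ply 2: (0,0) is terminal -1 (O); from (2,0) depth 5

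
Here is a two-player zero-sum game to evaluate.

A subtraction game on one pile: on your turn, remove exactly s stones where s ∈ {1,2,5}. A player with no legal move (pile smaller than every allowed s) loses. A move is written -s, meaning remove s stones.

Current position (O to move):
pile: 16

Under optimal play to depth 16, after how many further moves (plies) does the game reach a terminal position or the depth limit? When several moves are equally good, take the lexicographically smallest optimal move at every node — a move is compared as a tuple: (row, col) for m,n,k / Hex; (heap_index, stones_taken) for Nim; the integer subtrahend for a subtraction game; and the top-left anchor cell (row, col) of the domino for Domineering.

p1 O@[16]: -1[15]+1* -2[14]-1 -5[11]-1
p2 X@[15]: -1[14]-1* -2[13]-1 -5[10]-1
p3 O@[14]: -1[13]-1 -2[12]+1* -5[9]+1
p4 X@[12]: -1[11]-1* -2[10]-1 -5[7]-1
p5 O@[11]: -1[10]-1 -2[9]+1* -5[6]+1
p6 X@[9]: -1[8]-1* -2[7]-1 -5[4]-1
p7 O@[8]: -1[7]-1 -2[6]+1* -5[3]+1
p8 X@[6]: -1[5]-1* -2[4]-1 -5[1]-1
p9 O@[5]: -1[4]-1 -2[3]+1* -5[0]+1
p10 X@[3]: -1[2]-1* -2[1]-1
p11 O@[2]: -1[1]-1 -2[0]+1*
p12 X@[0] terminal -1; root [16] d16

PV length from [16]: 11 plies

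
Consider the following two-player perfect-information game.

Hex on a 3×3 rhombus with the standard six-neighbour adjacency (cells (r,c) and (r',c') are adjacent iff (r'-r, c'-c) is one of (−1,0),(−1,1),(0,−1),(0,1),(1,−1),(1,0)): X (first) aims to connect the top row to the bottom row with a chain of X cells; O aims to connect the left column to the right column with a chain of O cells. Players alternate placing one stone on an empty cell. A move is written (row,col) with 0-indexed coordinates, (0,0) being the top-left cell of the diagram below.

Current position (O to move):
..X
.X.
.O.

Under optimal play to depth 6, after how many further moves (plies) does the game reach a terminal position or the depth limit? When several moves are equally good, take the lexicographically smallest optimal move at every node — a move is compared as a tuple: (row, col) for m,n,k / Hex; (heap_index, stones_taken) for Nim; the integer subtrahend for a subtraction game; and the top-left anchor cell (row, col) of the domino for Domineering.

ply 1, O at ..X/.X./.O. | (0,0)=-1→O.X/.X./.O.; (0,1)=-1→.OX/.X./.O.; (1,0)=-1→..X/OX./.O.; (1,2)=-1→..X/.XO/.O.; (2,0)=+1→..X/.X./OO.*; (2,2)=-1→..X/.X./.OO
ply 2, X at ..X/.X./OO. | (0,0)=-1→X.X/.X./OO.*; (0,1)=-1→.XX/.X./OO.; (1,0)=-1→..X/XX./OO.; (1,2)=-1→..X/.XX/OO.; (2,2)=-1→..X/.X./OOX
ply 3, O at X.X/.X./OO. | (0,1)=+1→XOX/.X./OO.*; (1,0)=+1→X.X/OX./OO.; (1,2)=+1→X.X/.XO/OO.; (2,2)=+1→X.X/.X./OOO
ply 4, X at XOX/.X./OO. | (1,0)=-1→XOX/XX./OO.*; (1,2)=-1→XOX/.XX/OO.; (2,2)=-1→XOX/.X./OOX
ply 5, O at XOX/XX./OO. | (1,2)=+1→XOX/XXO/OO.*; (2,2)=+1→XOX/XX./OOO
ply 6: XOX/XXO/OO. is terminal -1 (X); from ..X/.X./.O. depth 6

PV length from [..X/.X./.O.]: 5 plies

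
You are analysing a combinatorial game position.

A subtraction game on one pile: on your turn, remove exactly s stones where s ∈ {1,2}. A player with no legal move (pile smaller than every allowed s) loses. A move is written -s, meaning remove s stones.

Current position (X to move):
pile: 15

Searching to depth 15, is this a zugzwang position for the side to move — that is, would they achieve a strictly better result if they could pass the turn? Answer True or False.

ply 1, X at 15 | -1=-1→14*; -2=-1→13
ply 2, O at 14 | -1=-1→13; -2=+1→12*
ply 3, X at 12 | -1=-1→11*; -2=-1→10
ply 4, O at 11 | -1=-1→10; -2=+1→9*
ply 5, X at 9 | -1=-1→8*; -2=-1→7
ply 6, O at 8 | -1=-1→7; -2=+1→6*
ply 7, X at 6 | -1=-1→5*; -2=-1→4
ply 8, O at 5 | -1=-1→4; -2=+1→3*
ply 9, X at 3 | -1=-1→2*; -2=-1→1
ply 10, O at 2 | -1=-1→1; -2=+1→0*
ply 11: 0 is terminal -1 (X); from 15 depth 15
pass branch (O moves first from the same position):
  | ply 1, O at 15 | -1=-1→14*; -2=-1→13
  | ply 2, X at 14 | -1=-1→13; -2=+1→12*
  | ply 3, O at 12 | -1=-1→11*; -2=-1→10
  | ply 4, X at 11 | -1=-1→10; -2=+1→9*
  | ply 5, O at 9 | -1=-1→8*; -2=-1→7
  | ply 6, X at 8 | -1=-1→7; -2=+1→6*
  | ply 7, O at 6 | -1=-1→5*; -2=-1→4
  | ply 8, X at 5 | -1=-1→4; -2=+1→3*
  | ply 9, O at 3 | -1=-1→2*; -2=-1→1
  | ply 10, X at 2 | -1=-1→1; -2=+1→0*
  | ply 11: 0 is terminal -1 (O); from 15 depth 15
X moving scores -1; X passing scores +1

zugzwang(15, X) = True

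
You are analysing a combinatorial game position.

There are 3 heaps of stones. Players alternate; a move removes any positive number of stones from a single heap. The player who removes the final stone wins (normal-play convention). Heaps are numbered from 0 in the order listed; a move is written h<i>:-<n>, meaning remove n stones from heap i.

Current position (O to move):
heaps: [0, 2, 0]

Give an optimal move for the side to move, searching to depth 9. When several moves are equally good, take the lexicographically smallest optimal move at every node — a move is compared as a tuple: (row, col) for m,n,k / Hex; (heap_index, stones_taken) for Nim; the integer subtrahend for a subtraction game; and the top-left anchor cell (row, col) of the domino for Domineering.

O's best at [(0,2,0)]: h1:-2

p1 O@[(0,2,0)]: h1:-1[(0,1,0)]-1 h1:-2[(0,0,0)]+1*
p2 X@[(0,0,0)] terminal -1; root [(0,2,0)] d9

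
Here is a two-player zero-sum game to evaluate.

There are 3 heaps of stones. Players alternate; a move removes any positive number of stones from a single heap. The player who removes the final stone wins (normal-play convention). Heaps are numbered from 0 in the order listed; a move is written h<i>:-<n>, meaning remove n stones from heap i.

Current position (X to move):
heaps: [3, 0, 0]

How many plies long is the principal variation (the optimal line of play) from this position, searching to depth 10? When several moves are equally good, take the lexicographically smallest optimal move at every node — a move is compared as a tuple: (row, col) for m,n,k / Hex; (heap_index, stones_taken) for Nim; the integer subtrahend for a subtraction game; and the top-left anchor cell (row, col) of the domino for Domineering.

p1 X@[(3,0,0)]: h0:-1[(2,0,0)]-1 h0:-2[(1,0,0)]-1 h0:-3[(0,0,0)]+1*
p2 O@[(0,0,0)] terminal -1; root [(3,0,0)] d10

PV length from [(3,0,0)]: 1 ply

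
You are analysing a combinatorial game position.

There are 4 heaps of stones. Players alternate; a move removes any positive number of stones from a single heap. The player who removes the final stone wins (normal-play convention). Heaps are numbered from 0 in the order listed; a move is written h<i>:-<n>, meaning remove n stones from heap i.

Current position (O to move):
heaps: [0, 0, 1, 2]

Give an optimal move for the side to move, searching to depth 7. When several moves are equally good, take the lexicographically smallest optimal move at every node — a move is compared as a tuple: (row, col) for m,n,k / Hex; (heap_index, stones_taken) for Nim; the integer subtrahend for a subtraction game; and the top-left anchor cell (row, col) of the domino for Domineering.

ply 1, O at (0,0,1,2) | h2:-1=-1→(0,0,0,2); h3:-1=+1→(0,0,1,1)*; h3:-2=-1→(0,0,1,0)
ply 2, X at (0,0,1,1) | h2:-1=-1→(0,0,0,1)*; h3:-1=-1→(0,0,1,0)
ply 3, O at (0,0,0,1) | h3:-1=+1→(0,0,0,0)*
ply 4: (0,0,0,0) is terminal -1 (X); from (0,0,1,2) depth 7

O's best at [(0,0,1,2)]: h3:-1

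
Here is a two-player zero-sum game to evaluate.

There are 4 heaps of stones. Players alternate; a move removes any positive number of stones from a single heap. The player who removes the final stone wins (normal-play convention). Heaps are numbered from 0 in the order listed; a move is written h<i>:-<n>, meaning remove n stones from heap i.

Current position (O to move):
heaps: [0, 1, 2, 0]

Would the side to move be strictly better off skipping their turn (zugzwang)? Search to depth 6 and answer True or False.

ply 1, O at (0,1,2,0) | h1:-1=-1→(0,0,2,0); h2:-1=+1→(0,1,1,0)*; h2:-2=-1→(0,1,0,0)
ply 2, X at (0,1,1,0) | h1:-1=-1→(0,0,1,0)*; h2:-1=-1→(0,1,0,0)
ply 3, O at (0,0,1,0) | h2:-1=+1→(0,0,0,0)*
ply 4: (0,0,0,0) is terminal -1 (X); from (0,1,2,0) depth 6
suppose O passes — search the same position with X to move:
pass> ply 1, X at (0,1,2,0) | h1:-1=-1→(0,0,2,0); h2:-1=+1→(0,1,1,0)*; h2:-2=-1→(0,1,0,0)
pass> ply 2, O at (0,1,1,0) | h1:-1=-1→(0,0,1,0)*; h2:-1=-1→(0,1,0,0)
pass> ply 3, X at (0,0,1,0) | h2:-1=+1→(0,0,0,0)*
pass> ply 4: (0,0,0,0) is terminal -1 (O); from (0,1,2,0) depth 6
for O: play +1, pass -1

zugzwang((0,1,2,0), O) = False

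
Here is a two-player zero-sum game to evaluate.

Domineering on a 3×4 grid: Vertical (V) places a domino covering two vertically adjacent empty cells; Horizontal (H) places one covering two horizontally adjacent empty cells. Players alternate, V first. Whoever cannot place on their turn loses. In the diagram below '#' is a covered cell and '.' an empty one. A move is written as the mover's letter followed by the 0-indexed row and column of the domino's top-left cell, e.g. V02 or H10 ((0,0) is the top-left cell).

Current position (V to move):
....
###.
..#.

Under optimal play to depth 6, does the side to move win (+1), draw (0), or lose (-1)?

value(..../###./..#., V) = -1

ply 1, V at ..../###./..#. | V03=-1→...#/####/..#.*; V13=-1→..../####/..##
ply 2, H at ...#/####/..#. | H00=+1→##.#/####/..#.*; H01=+1→.###/####/..#.; H20=+1→...#/####/###.
ply 3: ##.#/####/..#. is terminal -1 (V); from ..../###./..#. depth 6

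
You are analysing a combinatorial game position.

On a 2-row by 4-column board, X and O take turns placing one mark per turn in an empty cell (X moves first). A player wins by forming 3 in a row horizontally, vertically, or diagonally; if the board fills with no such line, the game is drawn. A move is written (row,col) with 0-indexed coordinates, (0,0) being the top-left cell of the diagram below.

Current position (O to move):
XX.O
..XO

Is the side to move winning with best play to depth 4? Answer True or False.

O winning at [XX.O/..XO]: False

p1 O@[XX.O/..XO]: (0,2)[XXOO/..XO]+0* (1,0)[XX.O/O.XO]-1 (1,1)[XX.O/.OXO]-1
p2 X@[XXOO/..XO]: (1,0)[XXOO/X.XO]+0* (1,1)[XXOO/.XXO]+0
p3 O@[XXOO/X.XO]: (1,1)[XXOO/XOXO]+0*
p4 X@[XXOO/XOXO] terminal +0; root [XX.O/..XO] d4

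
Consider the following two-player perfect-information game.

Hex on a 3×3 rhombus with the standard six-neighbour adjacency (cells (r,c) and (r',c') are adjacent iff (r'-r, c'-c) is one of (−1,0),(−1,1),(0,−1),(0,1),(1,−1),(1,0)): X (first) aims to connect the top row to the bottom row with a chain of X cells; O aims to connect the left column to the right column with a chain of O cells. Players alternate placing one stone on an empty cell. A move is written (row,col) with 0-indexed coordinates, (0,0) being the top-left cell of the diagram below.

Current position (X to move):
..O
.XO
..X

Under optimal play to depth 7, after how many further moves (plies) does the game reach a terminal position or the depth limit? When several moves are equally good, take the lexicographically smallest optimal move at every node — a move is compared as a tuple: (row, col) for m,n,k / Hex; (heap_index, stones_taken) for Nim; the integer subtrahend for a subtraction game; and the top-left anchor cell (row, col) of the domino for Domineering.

PV length from [..O/.XO/..X]: 5 plies

[..O/.XO/..X] X move#1: (0,0):+1/X.O/.XO/..X*, (0,1):+1/.XO/.XO/..X, (1,0):+1/..O/XXO/..X, (2,0):-1/..O/.XO/X.X, (2,1):-1/..O/.XO/.XX
[X.O/.XO/..X] O move#2: (0,1):-1/XOO/.XO/..X*, (1,0):-1/X.O/OXO/..X, (2,0):-1/X.O/.XO/O.X, (2,1):-1/X.O/.XO/.OX
[XOO/.XO/..X] X move#3: (1,0):+1/XOO/XXO/..X*, (2,0):-1/XOO/.XO/X.X, (2,1):-1/XOO/.XO/.XX
[XOO/XXO/..X] O move#4: (2,0):-1/XOO/XXO/O.X*, (2,1):-1/XOO/XXO/.OX
[XOO/XXO/O.X] X move#5: (2,1):+1/XOO/XXO/OXX*
[XOO/XXO/OXX] end (terminal -1, O#6); searched ..O/.XO/..X to 7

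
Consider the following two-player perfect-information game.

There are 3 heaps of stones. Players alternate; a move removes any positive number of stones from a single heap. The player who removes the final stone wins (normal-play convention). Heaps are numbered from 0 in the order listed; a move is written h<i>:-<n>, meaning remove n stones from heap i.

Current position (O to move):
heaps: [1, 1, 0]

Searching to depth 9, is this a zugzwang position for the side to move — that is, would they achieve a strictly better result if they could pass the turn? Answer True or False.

p1 O@[(1,1,0)]: h0:-1[(0,1,0)]-1* h1:-1[(1,0,0)]-1
p2 X@[(0,1,0)]: h1:-1[(0,0,0)]+1*
p3 O@[(0,0,0)] terminal -1; root [(1,1,0)] d9
if O skipped the turn, X would face:
~ p1 X@[(1,1,0)]: h0:-1[(0,1,0)]-1* h1:-1[(1,0,0)]-1
~ p2 O@[(0,1,0)]: h1:-1[(0,0,0)]+1*
~ p3 X@[(0,0,0)] terminal -1; root [(1,1,0)] d9
compare (O): move=-1 vs pass=+1

zugzwang((1,1,0), O) = True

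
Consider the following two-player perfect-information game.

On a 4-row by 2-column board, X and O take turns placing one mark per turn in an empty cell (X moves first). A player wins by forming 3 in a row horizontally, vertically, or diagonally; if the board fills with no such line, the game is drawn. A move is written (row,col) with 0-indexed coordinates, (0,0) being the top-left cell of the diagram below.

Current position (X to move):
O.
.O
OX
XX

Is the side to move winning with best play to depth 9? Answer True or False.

X winning at [O./.O/OX/XX]: False

p1 X@[O./.O/OX/XX]: (0,1)[OX/.O/OX/XX]-1 (1,0)[O./XO/OX/XX]+0*
p2 O@[O./XO/OX/XX]: (0,1)[OO/XO/OX/XX]+0*
p3 X@[OO/XO/OX/XX] terminal +0; root [O./.O/OX/XX] d9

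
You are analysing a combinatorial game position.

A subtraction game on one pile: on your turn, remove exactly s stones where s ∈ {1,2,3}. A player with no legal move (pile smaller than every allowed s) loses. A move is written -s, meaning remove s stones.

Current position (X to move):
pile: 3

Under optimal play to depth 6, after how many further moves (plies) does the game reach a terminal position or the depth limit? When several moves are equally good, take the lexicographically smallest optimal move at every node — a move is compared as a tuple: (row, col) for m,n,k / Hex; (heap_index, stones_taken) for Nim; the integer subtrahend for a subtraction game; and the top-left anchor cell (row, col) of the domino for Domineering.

PV length from [3]: 1 ply

ply 1, X at 3 | -1=-1→2; -2=-1→1; -3=+1→0*
ply 2: 0 is terminal -1 (O); from 3 depth 6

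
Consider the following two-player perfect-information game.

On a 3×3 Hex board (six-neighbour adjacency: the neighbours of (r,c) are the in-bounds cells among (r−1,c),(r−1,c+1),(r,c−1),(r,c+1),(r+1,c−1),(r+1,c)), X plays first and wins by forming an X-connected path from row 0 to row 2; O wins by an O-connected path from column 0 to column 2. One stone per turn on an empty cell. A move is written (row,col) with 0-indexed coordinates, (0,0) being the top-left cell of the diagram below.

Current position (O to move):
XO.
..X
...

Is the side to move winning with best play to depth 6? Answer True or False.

O winning at [XO./..X/...]: False

[XO./..X/...] O move#1: (0,2):-1/XOO/..X/...*, (1,0):-1/XO./O.X/..., (1,1):-1/XO./.OX/..., (2,0):-1/XO./..X/O.., (2,1):-1/XO./..X/.O., (2,2):-1/XO./..X/..O
[XOO/..X/...] X move#2: (1,0):+1/XOO/X.X/...*, (1,1):-1/XOO/.XX/..., (2,0):-1/XOO/..X/X.., (2,1):-1/XOO/..X/.X., (2,2):-1/XOO/..X/..X
[XOO/X.X/...] O move#3: (1,1):-1/XOO/XOX/...*, (2,0):-1/XOO/X.X/O.., (2,1):-1/XOO/X.X/.O., (2,2):-1/XOO/X.X/..O
[XOO/XOX/...] X move#4: (2,0):+1/XOO/XOX/X..*, (2,1):-1/XOO/XOX/.X., (2,2):-1/XOO/XOX/..X
[XOO/XOX/X..] end (terminal -1, O#5); searched XO./..X/... to 6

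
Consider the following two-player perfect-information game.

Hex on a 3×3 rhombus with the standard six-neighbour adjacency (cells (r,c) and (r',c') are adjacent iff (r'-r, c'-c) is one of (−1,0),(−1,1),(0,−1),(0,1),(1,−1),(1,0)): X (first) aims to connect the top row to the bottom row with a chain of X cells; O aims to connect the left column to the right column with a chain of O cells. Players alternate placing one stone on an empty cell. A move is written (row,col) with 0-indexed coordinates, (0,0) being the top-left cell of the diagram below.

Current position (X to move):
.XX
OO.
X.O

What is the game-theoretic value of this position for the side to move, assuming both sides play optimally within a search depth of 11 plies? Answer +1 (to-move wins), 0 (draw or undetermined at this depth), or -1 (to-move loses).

value(.XX/OO./X.O, X) = -1

p1 X@[.XX/OO./X.O]: (0,0)[XXX/OO./X.O]-1* (1,2)[.XX/OOX/X.O]-1 (2,1)[.XX/OO./XXO]-1
p2 O@[XXX/OO./X.O]: (1,2)[XXX/OOO/X.O]+1* (2,1)[XXX/OO./XOO]+1
p3 X@[XXX/OOO/X.O] terminal -1; root [.XX/OO./X.O] d11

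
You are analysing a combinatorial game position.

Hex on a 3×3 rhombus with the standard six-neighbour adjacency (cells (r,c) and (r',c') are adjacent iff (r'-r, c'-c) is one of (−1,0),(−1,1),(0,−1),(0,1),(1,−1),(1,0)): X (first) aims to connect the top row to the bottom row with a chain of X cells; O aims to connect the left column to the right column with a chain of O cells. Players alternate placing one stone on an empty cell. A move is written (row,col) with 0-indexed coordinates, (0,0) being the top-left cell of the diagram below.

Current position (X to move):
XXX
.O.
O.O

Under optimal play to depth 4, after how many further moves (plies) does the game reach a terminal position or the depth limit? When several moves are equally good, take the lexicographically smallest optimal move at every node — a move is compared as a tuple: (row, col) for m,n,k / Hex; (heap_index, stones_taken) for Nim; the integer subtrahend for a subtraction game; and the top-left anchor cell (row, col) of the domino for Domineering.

ply 1, X at XXX/.O./O.O | (1,0)=-1→XXX/XO./O.O*; (1,2)=-1→XXX/.OX/O.O; (2,1)=-1→XXX/.O./OXO
ply 2, O at XXX/XO./O.O | (1,2)=+1→XXX/XOO/O.O*; (2,1)=+1→XXX/XO./OOO
ply 3: XXX/XOO/O.O is terminal -1 (X); from XXX/.O./O.O depth 4

PV length from [XXX/.O./O.O]: 2 plies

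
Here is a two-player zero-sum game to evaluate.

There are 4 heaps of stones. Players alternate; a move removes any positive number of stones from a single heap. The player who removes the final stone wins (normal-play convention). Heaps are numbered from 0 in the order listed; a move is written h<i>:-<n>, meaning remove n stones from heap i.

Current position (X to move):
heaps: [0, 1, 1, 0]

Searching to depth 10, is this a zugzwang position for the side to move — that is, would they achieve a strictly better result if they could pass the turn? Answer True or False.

zugzwang((0,1,1,0), X) = True

[(0,1,1,0)] X move#1: h1:-1:-1/(0,0,1,0)*, h2:-1:-1/(0,1,0,0)
[(0,0,1,0)] O move#2: h2:-1:+1/(0,0,0,0)*
[(0,0,0,0)] end (terminal -1, X#3); searched (0,1,1,0) to 10
if X skipped the turn, O would face:
~ [(0,1,1,0)] O move#1: h1:-1:-1/(0,0,1,0)*, h2:-1:-1/(0,1,0,0)
~ [(0,0,1,0)] X move#2: h2:-1:+1/(0,0,0,0)*
~ [(0,0,0,0)] end (terminal -1, O#3); searched (0,1,1,0) to 10
compare (X): move=-1 vs pass=+1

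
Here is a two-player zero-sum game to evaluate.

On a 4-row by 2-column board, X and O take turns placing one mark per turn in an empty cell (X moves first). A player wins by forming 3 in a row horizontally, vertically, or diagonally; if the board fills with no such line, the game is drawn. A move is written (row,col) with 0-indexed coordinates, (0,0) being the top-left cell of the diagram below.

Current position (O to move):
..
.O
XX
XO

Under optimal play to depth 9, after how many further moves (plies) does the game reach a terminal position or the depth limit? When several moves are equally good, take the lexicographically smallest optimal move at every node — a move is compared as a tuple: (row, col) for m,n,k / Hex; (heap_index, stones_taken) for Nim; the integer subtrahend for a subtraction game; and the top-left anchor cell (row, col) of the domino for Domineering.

PV length from [../.O/XX/XO]: 3 plies

[../.O/XX/XO] O move#1: (0,0):-1/O./.O/XX/XO, (0,1):-1/.O/.O/XX/XO, (1,0):+0/../OO/XX/XO*
[../OO/XX/XO] X move#2: (0,0):+0/X./OO/XX/XO*, (0,1):+0/.X/OO/XX/XO
[X./OO/XX/XO] O move#3: (0,1):+0/XO/OO/XX/XO*
[XO/OO/XX/XO] end (terminal +0, X#4); searched ../.O/XX/XO to 9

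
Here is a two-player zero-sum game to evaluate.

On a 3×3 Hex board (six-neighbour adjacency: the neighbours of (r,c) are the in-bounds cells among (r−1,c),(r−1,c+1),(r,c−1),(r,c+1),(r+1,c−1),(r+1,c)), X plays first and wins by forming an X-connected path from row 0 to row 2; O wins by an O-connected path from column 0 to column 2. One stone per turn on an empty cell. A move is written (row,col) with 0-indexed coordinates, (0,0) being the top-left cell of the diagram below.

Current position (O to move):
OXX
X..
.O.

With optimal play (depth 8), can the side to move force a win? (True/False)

ply 1, O at OXX/X../.O. | (1,1)=-1→OXX/XO./.O.; (1,2)=-1→OXX/X.O/.O.; (2,0)=+1→OXX/X../OO.*; (2,2)=-1→OXX/X../.OO
ply 2, X at OXX/X../OO. | (1,1)=-1→OXX/XX./OO.*; (1,2)=-1→OXX/X.X/OO.; (2,2)=-1→OXX/X../OOX
ply 3, O at OXX/XX./OO. | (1,2)=+1→OXX/XXO/OO.*; (2,2)=+1→OXX/XX./OOO
ply 4: OXX/XXO/OO. is terminal -1 (X); from OXX/X../.O. depth 8

O winning at [OXX/X../.O.]: True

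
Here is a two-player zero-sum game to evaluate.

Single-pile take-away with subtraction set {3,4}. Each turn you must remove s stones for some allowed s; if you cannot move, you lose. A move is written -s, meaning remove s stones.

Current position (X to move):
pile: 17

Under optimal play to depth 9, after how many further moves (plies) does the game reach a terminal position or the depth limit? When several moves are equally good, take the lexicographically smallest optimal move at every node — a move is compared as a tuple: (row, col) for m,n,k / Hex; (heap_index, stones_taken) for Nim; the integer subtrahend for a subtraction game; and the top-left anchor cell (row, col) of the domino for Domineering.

ply 1, X at 17 | -3=+1→14*; -4=-1→13
ply 2, O at 14 | -3=-1→11*; -4=-1→10
ply 3, X at 11 | -3=+1→8*; -4=+1→7
ply 4, O at 8 | -3=-1→5*; -4=-1→4
ply 5, X at 5 | -3=+1→2*; -4=+1→1
ply 6: 2 is terminal -1 (O); from 17 depth 9

PV length from [17]: 5 plies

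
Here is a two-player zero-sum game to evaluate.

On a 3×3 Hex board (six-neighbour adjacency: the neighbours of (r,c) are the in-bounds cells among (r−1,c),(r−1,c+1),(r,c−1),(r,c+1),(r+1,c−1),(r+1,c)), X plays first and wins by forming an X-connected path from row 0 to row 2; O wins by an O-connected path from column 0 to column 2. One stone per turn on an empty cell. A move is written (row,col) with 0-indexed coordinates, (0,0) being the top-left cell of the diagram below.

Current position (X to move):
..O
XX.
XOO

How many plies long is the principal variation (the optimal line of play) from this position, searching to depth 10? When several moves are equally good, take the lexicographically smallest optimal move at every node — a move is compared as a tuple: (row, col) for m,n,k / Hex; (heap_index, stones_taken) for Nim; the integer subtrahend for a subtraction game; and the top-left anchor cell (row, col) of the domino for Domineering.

PV length from [..O/XX./XOO]: 1 ply

p1 X@[..O/XX./XOO]: (0,0)[X.O/XX./XOO]+1* (0,1)[.XO/XX./XOO]+1 (1,2)[..O/XXX/XOO]+1
p2 O@[X.O/XX./XOO] terminal -1; root [..O/XX./XOO] d10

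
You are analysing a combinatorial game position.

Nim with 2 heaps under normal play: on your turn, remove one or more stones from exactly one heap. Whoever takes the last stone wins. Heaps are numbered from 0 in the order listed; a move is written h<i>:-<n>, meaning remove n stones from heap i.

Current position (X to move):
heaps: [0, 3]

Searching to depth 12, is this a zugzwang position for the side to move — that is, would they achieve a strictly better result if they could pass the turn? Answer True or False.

ply 1, X at (0,3) | h1:-1=-1→(0,2); h1:-2=-1→(0,1); h1:-3=+1→(0,0)*
ply 2: (0,0) is terminal -1 (O); from (0,3) depth 12
pass branch (O moves first from the same position):
  | ply 1, O at (0,3) | h1:-1=-1→(0,2); h1:-2=-1→(0,1); h1:-3=+1→(0,0)*
  | ply 2: (0,0) is terminal -1 (X); from (0,3) depth 12
X moving scores +1; X passing scores -1

zugzwang((0,3), X) = False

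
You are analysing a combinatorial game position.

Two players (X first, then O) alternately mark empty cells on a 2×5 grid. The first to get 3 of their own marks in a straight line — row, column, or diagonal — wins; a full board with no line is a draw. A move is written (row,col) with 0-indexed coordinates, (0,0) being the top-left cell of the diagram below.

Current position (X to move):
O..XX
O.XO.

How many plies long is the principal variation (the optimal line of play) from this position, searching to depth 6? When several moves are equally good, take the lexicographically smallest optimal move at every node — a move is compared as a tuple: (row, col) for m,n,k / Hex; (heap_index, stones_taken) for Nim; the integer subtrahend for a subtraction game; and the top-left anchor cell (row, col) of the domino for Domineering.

[O..XX/O.XO.] X move#1: (0,1):+0/OX.XX/O.XO., (0,2):+1/O.XXX/O.XO.*, (1,1):+0/O..XX/OXXO., (1,4):+0/O..XX/O.XOX
[O.XXX/O.XO.] end (terminal -1, O#2); searched O..XX/O.XO. to 6

PV length from [O..XX/O.XO.]: 1 ply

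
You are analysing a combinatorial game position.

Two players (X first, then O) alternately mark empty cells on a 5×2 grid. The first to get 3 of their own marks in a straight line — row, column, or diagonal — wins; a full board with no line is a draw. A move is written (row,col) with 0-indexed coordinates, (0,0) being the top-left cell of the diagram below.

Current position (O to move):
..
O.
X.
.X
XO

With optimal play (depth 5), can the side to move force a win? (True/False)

p1 O@[../O./X./.X/XO]: (0,0)[O./O./X./.X/XO]-1 (0,1)[.O/O./X./.X/XO]-1 (1,1)[../OO/X./.X/XO]-1 (2,1)[../O./XO/.X/XO]-1 (3,0)[../O./X./OX/XO]+0*
p2 X@[../O./X./OX/XO]: (0,0)[X./O./X./OX/XO]+0* (0,1)[.X/O./X./OX/XO]+0 (1,1)[../OX/X./OX/XO]+0 (2,1)[../O./XX/OX/XO]+0
p3 O@[X./O./X./OX/XO]: (0,1)[XO/O./X./OX/XO]+0* (1,1)[X./OO/X./OX/XO]+0 (2,1)[X./O./XO/OX/XO]+0
p4 X@[XO/O./X./OX/XO]: (1,1)[XO/OX/X./OX/XO]+0* (2,1)[XO/O./XX/OX/XO]+0
p5 O@[XO/OX/X./OX/XO]: (2,1)[XO/OX/XO/OX/XO]+0*
p6 X@[XO/OX/XO/OX/XO] terminal +0; root [../O./X./.X/XO] d5

O winning at [../O./X./.X/XO]: False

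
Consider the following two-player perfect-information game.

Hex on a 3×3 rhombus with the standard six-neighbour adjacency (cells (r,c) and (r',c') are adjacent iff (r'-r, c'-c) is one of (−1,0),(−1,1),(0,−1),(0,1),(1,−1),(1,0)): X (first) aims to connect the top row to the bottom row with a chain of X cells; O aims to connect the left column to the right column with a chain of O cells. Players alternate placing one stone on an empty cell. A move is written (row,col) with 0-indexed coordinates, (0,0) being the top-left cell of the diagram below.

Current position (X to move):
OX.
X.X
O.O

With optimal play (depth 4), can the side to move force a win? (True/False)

p1 X@[OX./X.X/O.O]: (0,2)[OXX/X.X/O.O]-1 (1,1)[OX./XXX/O.O]-1 (2,1)[OX./X.X/OXO]+1*
p2 O@[OX./X.X/OXO]: (0,2)[OXO/X.X/OXO]-1* (1,1)[OX./XOX/OXO]-1
p3 X@[OXO/X.X/OXO]: (1,1)[OXO/XXX/OXO]+1*
p4 O@[OXO/XXX/OXO] terminal -1; root [OX./X.X/O.O] d4

X winning at [OX./X.X/O.O]: True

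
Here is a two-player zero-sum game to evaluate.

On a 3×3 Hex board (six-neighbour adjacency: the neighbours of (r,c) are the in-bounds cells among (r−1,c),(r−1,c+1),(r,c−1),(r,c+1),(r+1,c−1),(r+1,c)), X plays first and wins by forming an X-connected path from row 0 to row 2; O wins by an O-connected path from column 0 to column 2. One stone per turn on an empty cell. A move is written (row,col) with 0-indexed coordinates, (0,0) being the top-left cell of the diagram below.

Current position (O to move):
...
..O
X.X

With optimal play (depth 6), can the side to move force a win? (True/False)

O winning at [.../..O/X.X]: True

ply 1, O at .../..O/X.X | (0,0)=-1→O../..O/X.X; (0,1)=+1→.O./..O/X.X*; (0,2)=-1→..O/..O/X.X; (1,0)=-1→.../O.O/X.X; (1,1)=-1→.../.OO/X.X; (2,1)=-1→.../..O/XOX
ply 2, X at .O./..O/X.X | (0,0)=-1→XO./..O/X.X*; (0,2)=-1→.OX/..O/X.X; (1,0)=-1→.O./X.O/X.X; (1,1)=-1→.O./.XO/X.X; (2,1)=-1→.O./..O/XXX
ply 3, O at XO./..O/X.X | (0,2)=-1→XOO/..O/X.X; (1,0)=+1→XO./O.O/X.X*; (1,1)=-1→XO./.OO/X.X; (2,1)=-1→XO./..O/XOX
ply 4, X at XO./O.O/X.X | (0,2)=-1→XOX/O.O/X.X*; (1,1)=-1→XO./OXO/X.X; (2,1)=-1→XO./O.O/XXX
ply 5, O at XOX/O.O/X.X | (1,1)=+1→XOX/OOO/X.X*; (2,1)=-1→XOX/O.O/XOX
ply 6: XOX/OOO/X.X is terminal -1 (X); from .../..O/X.X depth 6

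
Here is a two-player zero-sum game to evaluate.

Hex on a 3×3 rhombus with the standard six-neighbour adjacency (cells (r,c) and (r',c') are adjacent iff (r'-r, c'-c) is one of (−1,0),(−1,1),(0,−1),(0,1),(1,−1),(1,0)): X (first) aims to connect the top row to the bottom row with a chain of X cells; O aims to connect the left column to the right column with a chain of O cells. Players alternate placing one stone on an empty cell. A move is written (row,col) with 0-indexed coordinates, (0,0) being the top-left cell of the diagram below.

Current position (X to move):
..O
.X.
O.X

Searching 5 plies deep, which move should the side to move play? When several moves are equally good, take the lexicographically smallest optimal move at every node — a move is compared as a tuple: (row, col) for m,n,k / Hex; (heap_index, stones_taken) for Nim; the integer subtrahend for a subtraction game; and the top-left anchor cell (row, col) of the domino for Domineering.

X's best at [..O/.X./O.X]: (0,0)

[..O/.X./O.X] X move#1: (0,0):+1/X.O/.X./O.X*, (0,1):+1/.XO/.X./O.X, (1,0):+1/..O/XX./O.X, (1,2):-1/..O/.XX/O.X, (2,1):-1/..O/.X./OXX
[X.O/.X./O.X] O move#2: (0,1):-1/XOO/.X./O.X*, (1,0):-1/X.O/OX./O.X, (1,2):-1/X.O/.XO/O.X, (2,1):-1/X.O/.X./OOX
[XOO/.X./O.X] X move#3: (1,0):+1/XOO/XX./O.X*, (1,2):-1/XOO/.XX/O.X, (2,1):-1/XOO/.X./OXX
[XOO/XX./O.X] O move#4: (1,2):-1/XOO/XXO/O.X*, (2,1):-1/XOO/XX./OOX
[XOO/XXO/O.X] X move#5: (2,1):+1/XOO/XXO/OXX*
[XOO/XXO/OXX] end (terminal -1, O#6); searched ..O/.X./O.X to 5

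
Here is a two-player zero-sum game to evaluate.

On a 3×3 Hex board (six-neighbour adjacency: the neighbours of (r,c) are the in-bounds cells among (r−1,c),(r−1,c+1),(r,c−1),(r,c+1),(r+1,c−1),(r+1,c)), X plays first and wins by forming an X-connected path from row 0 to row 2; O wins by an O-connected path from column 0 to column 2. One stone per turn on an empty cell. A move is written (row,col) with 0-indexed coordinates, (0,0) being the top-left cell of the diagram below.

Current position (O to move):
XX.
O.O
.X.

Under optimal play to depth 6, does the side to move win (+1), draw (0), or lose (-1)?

ply 1, O at XX./O.O/.X. | (0,2)=-1→XXO/O.O/.X.; (1,1)=+1→XX./OOO/.X.*; (2,0)=-1→XX./O.O/OX.; (2,2)=-1→XX./O.O/.XO
ply 2: XX./OOO/.X. is terminal -1 (X); from XX./O.O/.X. depth 6

value(XX./O.O/.X., O) = +1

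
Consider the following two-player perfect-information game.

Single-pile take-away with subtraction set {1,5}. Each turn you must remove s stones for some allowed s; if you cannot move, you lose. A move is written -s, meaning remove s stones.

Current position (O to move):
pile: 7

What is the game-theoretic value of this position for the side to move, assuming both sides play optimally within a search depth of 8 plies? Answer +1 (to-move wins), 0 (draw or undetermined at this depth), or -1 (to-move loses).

[7] O move#1: -1:+1/6*, -5:+1/2
[6] X move#2: -1:-1/5*, -5:-1/1
[5] O move#3: -1:+1/4*, -5:+1/0
[4] X move#4: -1:-1/3*
[3] O move#5: -1:+1/2*
[2] X move#6: -1:-1/1*
[1] O move#7: -1:+1/0*
[0] end (terminal -1, X#8); searched 7 to 8

value(7, O) = +1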